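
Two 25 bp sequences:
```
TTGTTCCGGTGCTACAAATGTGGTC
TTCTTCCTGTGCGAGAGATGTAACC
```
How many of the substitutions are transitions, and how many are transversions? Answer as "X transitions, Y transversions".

Mismatches (1-based):
position 3: G→C (purine→pyrimidine, transversion)
position 8: G→T (purine→pyrimidine, transversion)
position 13: T→G (pyrimidine→purine, transversion)
position 15: C→G (pyrimidine→purine, transversion)
position 17: A→G (purine→purine, transition)
position 22: G→A (purine→purine, transition)
position 23: G→A (purine→purine, transition)
position 24: T→C (pyrimidine→pyrimidine, transition)

4 transitions, 4 transversions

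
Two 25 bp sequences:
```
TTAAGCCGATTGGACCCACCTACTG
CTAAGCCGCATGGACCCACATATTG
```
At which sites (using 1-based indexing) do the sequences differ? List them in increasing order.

Differences at site 1 (T→C), site 9 (A→C), site 10 (T→A), site 20 (C→A), site 23 (C→T).

1, 9, 10, 20, 23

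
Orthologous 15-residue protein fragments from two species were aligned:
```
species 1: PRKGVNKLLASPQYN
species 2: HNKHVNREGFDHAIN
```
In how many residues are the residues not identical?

11

Comparing position by position, 11 residues differ: 1 (P/H), 2 (R/N), 4 (G/H), 7 (K/R), 8 (L/E), 9 (L/G), 10 (A/F), 11 (S/D), 12 (P/H), 13 (Q/A), 14 (Y/I).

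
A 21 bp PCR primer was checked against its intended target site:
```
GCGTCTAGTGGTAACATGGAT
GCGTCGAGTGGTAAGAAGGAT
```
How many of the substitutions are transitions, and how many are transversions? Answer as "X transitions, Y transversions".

Mismatches (1-based):
base 6: T→G (pyrimidine→purine, transversion)
base 15: C→G (pyrimidine→purine, transversion)
base 17: T→A (pyrimidine→purine, transversion)

0 transitions, 3 transversions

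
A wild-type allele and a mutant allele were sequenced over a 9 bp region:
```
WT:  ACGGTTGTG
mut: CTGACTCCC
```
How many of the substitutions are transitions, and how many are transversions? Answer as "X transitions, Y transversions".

4 transitions, 3 transversions

Transitions (purine↔purine or pyrimidine↔pyrimidine): 2 C→T, 4 G→A, 5 T→C, 8 T→C.
Transversions (purine↔pyrimidine): 1 A→C, 7 G→C, 9 G→C.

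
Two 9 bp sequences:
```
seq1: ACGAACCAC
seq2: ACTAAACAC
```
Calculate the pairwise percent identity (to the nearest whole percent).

78%

2 positions differ (3, 6), so 7 of 9 match: 7/9 = 77.78%.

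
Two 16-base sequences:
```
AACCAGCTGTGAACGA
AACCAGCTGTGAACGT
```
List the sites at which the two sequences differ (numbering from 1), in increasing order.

16

Scanning 1-based: 16: A/T.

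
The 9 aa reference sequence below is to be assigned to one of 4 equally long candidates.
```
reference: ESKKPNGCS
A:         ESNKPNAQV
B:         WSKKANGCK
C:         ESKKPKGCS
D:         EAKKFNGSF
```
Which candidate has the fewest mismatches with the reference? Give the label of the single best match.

C

Hamming distances to reference — A: 4; B: 3; C: 1; D: 4.
Smallest is C with 1 mismatch.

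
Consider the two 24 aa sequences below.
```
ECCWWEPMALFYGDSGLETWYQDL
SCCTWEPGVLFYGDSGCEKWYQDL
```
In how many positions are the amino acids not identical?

6

The sequences differ at positions 1, 4, 8, 9, 17, 19 (1-based) — 6 in total.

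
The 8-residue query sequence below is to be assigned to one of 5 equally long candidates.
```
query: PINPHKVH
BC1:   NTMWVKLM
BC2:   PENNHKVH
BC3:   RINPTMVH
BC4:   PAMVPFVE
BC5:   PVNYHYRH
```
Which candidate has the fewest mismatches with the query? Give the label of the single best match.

BC2

Hamming distances to query — BC1: 7; BC2: 2; BC3: 3; BC4: 6; BC5: 4.
Smallest is BC2 with 2 mismatches.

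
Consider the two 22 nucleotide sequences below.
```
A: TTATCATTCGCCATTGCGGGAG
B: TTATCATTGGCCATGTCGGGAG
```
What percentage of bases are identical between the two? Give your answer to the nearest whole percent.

86%

3 positions differ (9, 15, 16), so 19 of 22 match: 19/22 = 86.36%.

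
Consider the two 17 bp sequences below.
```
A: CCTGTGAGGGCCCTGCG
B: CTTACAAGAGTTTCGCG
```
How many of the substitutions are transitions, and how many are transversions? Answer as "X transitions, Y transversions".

Mismatches (1-based):
site 2: C→T (pyrimidine→pyrimidine, transition)
site 4: G→A (purine→purine, transition)
site 5: T→C (pyrimidine→pyrimidine, transition)
site 6: G→A (purine→purine, transition)
site 9: G→A (purine→purine, transition)
site 11: C→T (pyrimidine→pyrimidine, transition)
site 12: C→T (pyrimidine→pyrimidine, transition)
site 13: C→T (pyrimidine→pyrimidine, transition)
site 14: T→C (pyrimidine→pyrimidine, transition)

9 transitions, 0 transversions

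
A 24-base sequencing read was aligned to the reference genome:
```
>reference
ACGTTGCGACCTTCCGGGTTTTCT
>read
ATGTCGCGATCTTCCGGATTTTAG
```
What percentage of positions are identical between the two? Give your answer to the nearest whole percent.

75%

6 positions differ (2, 5, 10, 18, 23, 24), so 18 of 24 match: 18/24 = 75%.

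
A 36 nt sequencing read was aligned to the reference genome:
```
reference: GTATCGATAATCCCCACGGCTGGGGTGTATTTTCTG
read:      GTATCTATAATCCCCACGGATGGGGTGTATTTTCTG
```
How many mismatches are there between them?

2

Comparing position by position, 2 sites differ: 6 (G/T), 20 (C/A).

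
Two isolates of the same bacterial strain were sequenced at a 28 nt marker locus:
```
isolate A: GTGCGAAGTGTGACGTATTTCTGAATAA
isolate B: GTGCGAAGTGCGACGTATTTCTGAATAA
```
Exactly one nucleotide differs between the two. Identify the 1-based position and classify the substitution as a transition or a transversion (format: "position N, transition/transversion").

position 11, transition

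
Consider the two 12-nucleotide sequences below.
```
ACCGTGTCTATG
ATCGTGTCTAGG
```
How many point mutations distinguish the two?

Mismatches (1-based): position 2: C→T; position 11: T→G.

2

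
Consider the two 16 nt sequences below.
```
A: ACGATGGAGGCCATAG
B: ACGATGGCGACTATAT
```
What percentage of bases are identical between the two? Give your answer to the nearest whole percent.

75%

Mismatches at positions 8, 10, 12, 16 (1-based): 4 of 16.
Identical positions: 12/16 = 75% → 75%.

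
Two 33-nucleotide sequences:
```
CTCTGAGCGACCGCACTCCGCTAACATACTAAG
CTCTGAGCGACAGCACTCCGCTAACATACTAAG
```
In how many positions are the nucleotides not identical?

The sequences differ at positions 12 (1-based) — 1 in total.

1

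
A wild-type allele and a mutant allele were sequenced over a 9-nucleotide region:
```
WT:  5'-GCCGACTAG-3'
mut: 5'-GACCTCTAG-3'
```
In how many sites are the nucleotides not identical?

Mismatches (1-based): site 2: C→A; site 4: G→C; site 5: A→T.

3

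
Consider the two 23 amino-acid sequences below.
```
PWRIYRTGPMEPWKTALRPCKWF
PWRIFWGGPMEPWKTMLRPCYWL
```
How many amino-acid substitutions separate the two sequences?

6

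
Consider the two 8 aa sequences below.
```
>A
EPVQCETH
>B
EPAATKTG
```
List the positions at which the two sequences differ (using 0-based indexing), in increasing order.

Scanning 0-based: 2: V/A; 3: Q/A; 4: C/T; 5: E/K; 7: H/G.

2, 3, 4, 5, 7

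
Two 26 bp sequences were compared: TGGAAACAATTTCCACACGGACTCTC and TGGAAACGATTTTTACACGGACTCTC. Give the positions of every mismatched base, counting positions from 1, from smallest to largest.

8, 13, 14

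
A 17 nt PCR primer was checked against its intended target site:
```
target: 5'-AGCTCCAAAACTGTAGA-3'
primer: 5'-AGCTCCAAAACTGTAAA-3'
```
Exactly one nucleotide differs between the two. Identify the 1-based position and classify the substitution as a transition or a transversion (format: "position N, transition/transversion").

position 16, transition

The sequences differ only at position 16: G→A (purine→purine), a transition.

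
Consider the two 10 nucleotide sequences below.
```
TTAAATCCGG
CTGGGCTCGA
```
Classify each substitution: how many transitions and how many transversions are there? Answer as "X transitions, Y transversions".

Mismatches (1-based):
position 1: T→C (pyrimidine→pyrimidine, transition)
position 3: A→G (purine→purine, transition)
position 4: A→G (purine→purine, transition)
position 5: A→G (purine→purine, transition)
position 6: T→C (pyrimidine→pyrimidine, transition)
position 7: C→T (pyrimidine→pyrimidine, transition)
position 10: G→A (purine→purine, transition)

7 transitions, 0 transversions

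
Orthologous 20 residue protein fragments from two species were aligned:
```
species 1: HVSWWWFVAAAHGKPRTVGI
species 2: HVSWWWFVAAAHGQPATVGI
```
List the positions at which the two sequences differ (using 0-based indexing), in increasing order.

Scanning 0-based: 13: K/Q; 15: R/A.

13, 15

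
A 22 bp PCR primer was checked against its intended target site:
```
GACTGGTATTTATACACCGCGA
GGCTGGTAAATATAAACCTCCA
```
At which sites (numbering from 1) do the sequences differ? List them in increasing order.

2, 9, 10, 15, 19, 21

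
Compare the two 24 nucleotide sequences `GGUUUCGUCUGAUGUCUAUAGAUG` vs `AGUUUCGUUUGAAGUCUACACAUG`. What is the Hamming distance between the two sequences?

The sequences differ at positions 1, 9, 13, 19, 21 (1-based) — 5 in total.

5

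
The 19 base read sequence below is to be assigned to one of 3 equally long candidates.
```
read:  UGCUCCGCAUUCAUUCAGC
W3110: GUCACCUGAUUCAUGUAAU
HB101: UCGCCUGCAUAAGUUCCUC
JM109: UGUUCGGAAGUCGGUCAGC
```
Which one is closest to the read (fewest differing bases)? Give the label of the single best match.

JM109

Hamming distances to read — W3110: 9; HB101: 9; JM109: 6.
Smallest is JM109 with 6 mismatches.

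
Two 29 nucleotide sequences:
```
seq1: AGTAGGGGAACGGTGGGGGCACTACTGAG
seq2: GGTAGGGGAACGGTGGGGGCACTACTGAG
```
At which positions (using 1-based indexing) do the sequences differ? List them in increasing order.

Scanning 1-based: 1: A/G.

1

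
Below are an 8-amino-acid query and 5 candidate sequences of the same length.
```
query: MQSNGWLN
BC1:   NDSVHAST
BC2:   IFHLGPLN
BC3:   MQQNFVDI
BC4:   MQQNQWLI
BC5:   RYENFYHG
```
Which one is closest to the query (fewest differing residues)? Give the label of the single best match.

BC4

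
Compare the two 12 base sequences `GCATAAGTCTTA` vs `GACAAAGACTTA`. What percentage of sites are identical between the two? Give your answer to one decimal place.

66.7%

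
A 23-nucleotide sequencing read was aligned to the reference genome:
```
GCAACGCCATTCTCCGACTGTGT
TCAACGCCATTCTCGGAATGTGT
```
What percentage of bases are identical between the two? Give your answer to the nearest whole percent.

87%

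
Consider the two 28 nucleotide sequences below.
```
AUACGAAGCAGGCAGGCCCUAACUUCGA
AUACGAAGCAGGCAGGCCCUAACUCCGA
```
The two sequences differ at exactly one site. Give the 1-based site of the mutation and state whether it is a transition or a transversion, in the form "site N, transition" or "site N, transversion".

site 25, transition

Site 25 changes U→C. U is a pyrimidine and C is a pyrimidine, so this is a transition.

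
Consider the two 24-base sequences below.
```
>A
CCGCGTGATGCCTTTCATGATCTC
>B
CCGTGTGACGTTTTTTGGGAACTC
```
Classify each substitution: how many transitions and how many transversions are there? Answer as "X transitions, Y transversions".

6 transitions, 2 transversions

Transitions (purine↔purine or pyrimidine↔pyrimidine): 4 C→T, 9 T→C, 11 C→T, 12 C→T, 16 C→T, 17 A→G.
Transversions (purine↔pyrimidine): 18 T→G, 21 T→A.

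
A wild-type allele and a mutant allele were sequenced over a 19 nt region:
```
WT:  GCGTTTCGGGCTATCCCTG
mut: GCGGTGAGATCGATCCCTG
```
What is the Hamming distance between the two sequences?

6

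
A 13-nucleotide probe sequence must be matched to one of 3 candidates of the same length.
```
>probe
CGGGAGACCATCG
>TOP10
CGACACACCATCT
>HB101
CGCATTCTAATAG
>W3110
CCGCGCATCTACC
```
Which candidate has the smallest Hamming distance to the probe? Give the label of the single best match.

TOP10 differs at 4 sites; HB101 differs at 8 sites; W3110 differs at 8 sites. The closest is TOP10.

TOP10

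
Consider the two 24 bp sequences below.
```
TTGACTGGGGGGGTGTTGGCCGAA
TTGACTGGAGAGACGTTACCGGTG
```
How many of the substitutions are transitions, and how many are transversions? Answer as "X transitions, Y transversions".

6 transitions, 3 transversions

Transitions (purine↔purine or pyrimidine↔pyrimidine): 9 G→A, 11 G→A, 13 G→A, 14 T→C, 18 G→A, 24 A→G.
Transversions (purine↔pyrimidine): 19 G→C, 21 C→G, 23 A→T.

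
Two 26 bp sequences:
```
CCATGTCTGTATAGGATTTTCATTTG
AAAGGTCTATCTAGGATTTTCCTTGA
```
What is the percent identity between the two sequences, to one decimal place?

Mismatches at positions 1, 2, 4, 9, 11, 22, 25, 26 (1-based): 8 of 26.
Identical positions: 18/26 = 69.23% → 69.2%.

69.2%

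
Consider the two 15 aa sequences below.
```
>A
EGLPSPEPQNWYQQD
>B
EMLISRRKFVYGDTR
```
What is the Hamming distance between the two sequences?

Comparing position by position, 12 positions differ: 2 (G/M), 4 (P/I), 6 (P/R), 7 (E/R), 8 (P/K), 9 (Q/F), 10 (N/V), 11 (W/Y), 12 (Y/G), 13 (Q/D), 14 (Q/T), 15 (D/R).

12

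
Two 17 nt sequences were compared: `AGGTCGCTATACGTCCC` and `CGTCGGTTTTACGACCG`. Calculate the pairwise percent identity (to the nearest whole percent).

53%

8 positions differ (1, 3, 4, 5, 7, 9, 14, 17), so 9 of 17 match: 9/17 = 52.94%.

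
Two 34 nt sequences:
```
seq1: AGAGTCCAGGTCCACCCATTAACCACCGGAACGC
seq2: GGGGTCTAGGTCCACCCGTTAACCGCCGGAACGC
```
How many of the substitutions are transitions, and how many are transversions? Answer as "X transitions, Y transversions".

5 transitions, 0 transversions

Transitions (purine↔purine or pyrimidine↔pyrimidine): 1 A→G, 3 A→G, 7 C→T, 18 A→G, 25 A→G.
Transversions (purine↔pyrimidine): none.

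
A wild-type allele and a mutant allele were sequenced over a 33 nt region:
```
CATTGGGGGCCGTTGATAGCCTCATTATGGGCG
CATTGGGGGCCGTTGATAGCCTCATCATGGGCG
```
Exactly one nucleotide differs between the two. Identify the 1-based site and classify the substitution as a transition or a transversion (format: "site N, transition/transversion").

site 26, transition

Site 26 changes T→C. T is a pyrimidine and C is a pyrimidine, so this is a transition.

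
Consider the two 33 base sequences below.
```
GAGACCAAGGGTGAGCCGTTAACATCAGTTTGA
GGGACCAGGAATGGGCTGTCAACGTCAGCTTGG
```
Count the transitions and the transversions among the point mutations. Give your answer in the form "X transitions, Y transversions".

10 transitions, 0 transversions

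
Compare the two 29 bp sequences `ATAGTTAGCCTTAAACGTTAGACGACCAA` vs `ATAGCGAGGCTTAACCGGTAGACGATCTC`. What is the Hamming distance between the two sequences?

The sequences differ at sites 5, 6, 9, 15, 18, 26, 28, 29 (1-based) — 8 in total.

8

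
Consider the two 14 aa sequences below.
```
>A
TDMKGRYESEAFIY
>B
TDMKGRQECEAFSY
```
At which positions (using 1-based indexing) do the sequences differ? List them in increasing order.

7, 9, 13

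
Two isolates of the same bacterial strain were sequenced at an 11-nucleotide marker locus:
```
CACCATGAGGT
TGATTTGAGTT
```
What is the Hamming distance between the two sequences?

6

Comparing position by position, 6 positions differ: 1 (C/T), 2 (A/G), 3 (C/A), 4 (C/T), 5 (A/T), 10 (G/T).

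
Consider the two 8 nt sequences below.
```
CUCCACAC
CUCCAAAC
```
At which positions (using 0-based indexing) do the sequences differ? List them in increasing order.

5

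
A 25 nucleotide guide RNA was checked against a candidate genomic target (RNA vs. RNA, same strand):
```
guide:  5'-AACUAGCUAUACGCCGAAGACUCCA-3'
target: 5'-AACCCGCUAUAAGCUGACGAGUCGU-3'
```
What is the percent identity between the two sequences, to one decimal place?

68.0%

Mismatches at positions 4, 5, 12, 15, 18, 21, 24, 25 (1-based): 8 of 25.
Identical positions: 17/25 = 68% → 68.0%.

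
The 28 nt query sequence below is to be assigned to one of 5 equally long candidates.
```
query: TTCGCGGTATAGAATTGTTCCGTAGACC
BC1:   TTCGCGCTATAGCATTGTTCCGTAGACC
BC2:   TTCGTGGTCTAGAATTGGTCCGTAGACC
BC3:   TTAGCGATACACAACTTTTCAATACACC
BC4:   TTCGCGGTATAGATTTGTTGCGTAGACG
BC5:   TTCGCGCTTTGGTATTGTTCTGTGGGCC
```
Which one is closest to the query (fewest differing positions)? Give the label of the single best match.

BC1 differs at 2 positions; BC2 differs at 3 positions; BC3 differs at 9 positions; BC4 differs at 3 positions; BC5 differs at 7 positions. The closest is BC1.

BC1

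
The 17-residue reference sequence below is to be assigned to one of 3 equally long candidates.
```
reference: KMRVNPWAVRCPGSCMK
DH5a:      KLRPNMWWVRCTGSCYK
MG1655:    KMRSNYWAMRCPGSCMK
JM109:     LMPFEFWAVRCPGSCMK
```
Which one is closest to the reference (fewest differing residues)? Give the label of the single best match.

MG1655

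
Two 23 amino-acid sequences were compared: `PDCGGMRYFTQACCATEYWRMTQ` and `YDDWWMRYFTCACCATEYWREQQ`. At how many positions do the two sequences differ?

Comparing position by position, 7 positions differ: 1 (P/Y), 3 (C/D), 4 (G/W), 5 (G/W), 11 (Q/C), 21 (M/E), 22 (T/Q).

7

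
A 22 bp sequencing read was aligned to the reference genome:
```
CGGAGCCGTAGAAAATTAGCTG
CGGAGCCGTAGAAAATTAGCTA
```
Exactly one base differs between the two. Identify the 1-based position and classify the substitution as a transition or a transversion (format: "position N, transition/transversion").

position 22, transition

The sequences differ only at position 22: G→A (purine→purine), a transition.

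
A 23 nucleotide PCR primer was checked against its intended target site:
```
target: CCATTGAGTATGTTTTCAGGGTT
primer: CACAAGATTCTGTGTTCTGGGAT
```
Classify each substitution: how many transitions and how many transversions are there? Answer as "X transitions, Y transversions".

0 transitions, 9 transversions

Mismatches (1-based):
base 2: C→A (pyrimidine→purine, transversion)
base 3: A→C (purine→pyrimidine, transversion)
base 4: T→A (pyrimidine→purine, transversion)
base 5: T→A (pyrimidine→purine, transversion)
base 8: G→T (purine→pyrimidine, transversion)
base 10: A→C (purine→pyrimidine, transversion)
base 14: T→G (pyrimidine→purine, transversion)
base 18: A→T (purine→pyrimidine, transversion)
base 22: T→A (pyrimidine→purine, transversion)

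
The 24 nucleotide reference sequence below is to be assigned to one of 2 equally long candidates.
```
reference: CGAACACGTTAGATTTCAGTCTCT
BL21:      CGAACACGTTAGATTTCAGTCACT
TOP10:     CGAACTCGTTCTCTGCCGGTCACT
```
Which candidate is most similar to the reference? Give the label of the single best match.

BL21

BL21 differs at 1 site; TOP10 differs at 8 sites. The closest is BL21.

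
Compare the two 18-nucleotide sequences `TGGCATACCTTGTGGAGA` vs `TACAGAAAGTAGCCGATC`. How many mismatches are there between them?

12

Comparing position by position, 12 bases differ: 2 (G/A), 3 (G/C), 4 (C/A), 5 (A/G), 6 (T/A), 8 (C/A), 9 (C/G), 11 (T/A), 13 (T/C), 14 (G/C), 17 (G/T), 18 (A/C).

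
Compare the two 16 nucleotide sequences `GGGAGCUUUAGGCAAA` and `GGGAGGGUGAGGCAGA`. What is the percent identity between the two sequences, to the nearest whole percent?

4 positions differ (6, 7, 9, 15), so 12 of 16 match: 12/16 = 75%.

75%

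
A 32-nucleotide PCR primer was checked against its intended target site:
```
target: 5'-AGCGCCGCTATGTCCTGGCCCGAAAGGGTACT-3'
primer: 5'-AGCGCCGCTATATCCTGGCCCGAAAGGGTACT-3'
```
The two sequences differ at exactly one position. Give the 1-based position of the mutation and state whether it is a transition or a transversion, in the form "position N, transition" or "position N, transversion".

position 12, transition

The sequences differ only at position 12: G→A (purine→purine), a transition.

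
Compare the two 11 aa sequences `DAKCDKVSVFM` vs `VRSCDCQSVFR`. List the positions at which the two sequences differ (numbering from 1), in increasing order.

1, 2, 3, 6, 7, 11

Scanning 1-based: 1: D/V; 2: A/R; 3: K/S; 6: K/C; 7: V/Q; 11: M/R.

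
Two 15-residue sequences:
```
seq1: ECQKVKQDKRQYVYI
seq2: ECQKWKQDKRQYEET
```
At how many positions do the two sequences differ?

Mismatches (1-based): position 5: V→W; position 13: V→E; position 14: Y→E; position 15: I→T.

4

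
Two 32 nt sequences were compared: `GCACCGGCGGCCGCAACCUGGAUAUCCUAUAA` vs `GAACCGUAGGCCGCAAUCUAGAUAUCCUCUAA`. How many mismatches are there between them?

6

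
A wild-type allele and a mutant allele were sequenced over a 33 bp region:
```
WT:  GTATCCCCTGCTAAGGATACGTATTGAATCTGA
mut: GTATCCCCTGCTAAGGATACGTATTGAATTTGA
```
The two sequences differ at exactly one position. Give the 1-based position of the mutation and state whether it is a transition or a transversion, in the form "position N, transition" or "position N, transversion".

Position 30 changes C→T. C is a pyrimidine and T is a pyrimidine, so this is a transition.

position 30, transition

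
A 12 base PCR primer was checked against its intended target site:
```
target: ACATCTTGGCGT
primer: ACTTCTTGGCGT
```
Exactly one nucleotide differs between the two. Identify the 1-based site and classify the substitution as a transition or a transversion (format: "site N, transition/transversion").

The sequences differ only at site 3: A→T (purine→pyrimidine), a transversion.

site 3, transversion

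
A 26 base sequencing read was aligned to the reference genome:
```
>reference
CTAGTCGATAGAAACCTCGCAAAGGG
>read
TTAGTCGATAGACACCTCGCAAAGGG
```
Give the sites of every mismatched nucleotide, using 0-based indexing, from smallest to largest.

Differences at site 0 (C→T), site 12 (A→C).

0, 12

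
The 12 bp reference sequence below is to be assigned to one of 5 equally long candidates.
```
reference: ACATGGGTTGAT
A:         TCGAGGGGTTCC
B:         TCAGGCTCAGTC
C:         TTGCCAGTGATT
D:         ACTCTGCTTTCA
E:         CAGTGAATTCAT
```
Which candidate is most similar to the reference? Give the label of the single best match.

E

Hamming distances to reference — A: 7; B: 8; C: 9; D: 7; E: 6.
Smallest is E with 6 mismatches.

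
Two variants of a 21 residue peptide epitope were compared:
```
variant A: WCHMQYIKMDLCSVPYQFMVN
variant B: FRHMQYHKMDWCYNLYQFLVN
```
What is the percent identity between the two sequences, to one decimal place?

8 positions differ (1, 2, 7, 11, 13, 14, 15, 19), so 13 of 21 match: 13/21 = 61.9%.

61.9%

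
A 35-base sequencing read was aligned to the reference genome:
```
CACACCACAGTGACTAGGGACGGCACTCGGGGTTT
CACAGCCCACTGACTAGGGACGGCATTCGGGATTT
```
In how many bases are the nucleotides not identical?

5

Comparing position by position, 5 bases differ: 5 (C/G), 7 (A/C), 10 (G/C), 26 (C/T), 32 (G/A).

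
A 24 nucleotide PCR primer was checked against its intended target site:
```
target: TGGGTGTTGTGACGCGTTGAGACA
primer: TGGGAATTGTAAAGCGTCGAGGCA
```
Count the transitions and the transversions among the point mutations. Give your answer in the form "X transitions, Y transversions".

Mismatches (1-based):
position 5: T→A (pyrimidine→purine, transversion)
position 6: G→A (purine→purine, transition)
position 11: G→A (purine→purine, transition)
position 13: C→A (pyrimidine→purine, transversion)
position 18: T→C (pyrimidine→pyrimidine, transition)
position 22: A→G (purine→purine, transition)

4 transitions, 2 transversions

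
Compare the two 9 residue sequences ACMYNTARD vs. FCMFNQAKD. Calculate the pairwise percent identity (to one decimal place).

55.6%

Mismatches at positions 1, 4, 6, 8 (1-based): 4 of 9.
Identical positions: 5/9 = 55.56% → 55.6%.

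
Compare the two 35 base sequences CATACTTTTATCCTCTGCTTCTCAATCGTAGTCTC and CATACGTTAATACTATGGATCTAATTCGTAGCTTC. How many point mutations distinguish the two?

10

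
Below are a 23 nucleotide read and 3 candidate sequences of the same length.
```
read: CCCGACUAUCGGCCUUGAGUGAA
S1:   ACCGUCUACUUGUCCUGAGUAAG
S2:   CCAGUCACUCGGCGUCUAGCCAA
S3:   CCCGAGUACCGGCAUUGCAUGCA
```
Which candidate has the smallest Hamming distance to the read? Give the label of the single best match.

S1 differs at 9 positions; S2 differs at 9 positions; S3 differs at 6 positions. The closest is S3.

S3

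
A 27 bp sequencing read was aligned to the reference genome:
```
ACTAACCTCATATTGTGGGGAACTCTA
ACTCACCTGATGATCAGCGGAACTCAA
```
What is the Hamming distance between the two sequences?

The sequences differ at bases 4, 9, 12, 13, 15, 16, 18, 26 (1-based) — 8 in total.

8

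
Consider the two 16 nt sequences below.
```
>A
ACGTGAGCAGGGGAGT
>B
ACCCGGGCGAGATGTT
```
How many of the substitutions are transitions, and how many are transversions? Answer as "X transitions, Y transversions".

Transitions (purine↔purine or pyrimidine↔pyrimidine): 4 T→C, 6 A→G, 9 A→G, 10 G→A, 12 G→A, 14 A→G.
Transversions (purine↔pyrimidine): 3 G→C, 13 G→T, 15 G→T.

6 transitions, 3 transversions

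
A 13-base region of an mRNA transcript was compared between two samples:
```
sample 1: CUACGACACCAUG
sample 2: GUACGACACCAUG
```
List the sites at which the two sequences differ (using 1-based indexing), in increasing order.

1

Differences at site 1 (C→G).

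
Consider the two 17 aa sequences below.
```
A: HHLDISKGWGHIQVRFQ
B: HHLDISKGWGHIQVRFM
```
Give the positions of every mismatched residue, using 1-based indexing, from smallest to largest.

17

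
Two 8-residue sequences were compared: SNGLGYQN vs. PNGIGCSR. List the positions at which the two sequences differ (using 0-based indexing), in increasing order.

0, 3, 5, 6, 7

Differences at position 0 (S→P), position 3 (L→I), position 5 (Y→C), position 6 (Q→S), position 7 (N→R).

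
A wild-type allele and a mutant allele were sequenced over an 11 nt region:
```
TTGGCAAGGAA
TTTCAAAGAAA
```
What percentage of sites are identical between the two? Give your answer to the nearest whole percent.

64%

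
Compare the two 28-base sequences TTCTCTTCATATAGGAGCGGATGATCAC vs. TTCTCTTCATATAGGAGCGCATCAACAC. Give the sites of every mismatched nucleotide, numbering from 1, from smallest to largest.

20, 23, 25

Scanning 1-based: 20: G/C; 23: G/C; 25: T/A.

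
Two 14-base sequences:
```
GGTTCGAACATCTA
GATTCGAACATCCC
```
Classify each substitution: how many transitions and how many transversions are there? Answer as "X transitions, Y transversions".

Transitions (purine↔purine or pyrimidine↔pyrimidine): 2 G→A, 13 T→C.
Transversions (purine↔pyrimidine): 14 A→C.

2 transitions, 1 transversion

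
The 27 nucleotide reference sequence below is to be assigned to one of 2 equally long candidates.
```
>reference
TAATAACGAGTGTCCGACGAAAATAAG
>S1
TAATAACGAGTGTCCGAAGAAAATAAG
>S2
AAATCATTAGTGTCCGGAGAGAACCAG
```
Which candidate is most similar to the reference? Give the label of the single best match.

Hamming distances to reference — S1: 1; S2: 9.
Smallest is S1 with 1 mismatch.

S1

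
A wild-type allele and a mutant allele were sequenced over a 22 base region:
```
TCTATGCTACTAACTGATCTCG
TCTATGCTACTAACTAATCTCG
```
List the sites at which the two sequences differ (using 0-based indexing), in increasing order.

15

Scanning 0-based: 15: G/A.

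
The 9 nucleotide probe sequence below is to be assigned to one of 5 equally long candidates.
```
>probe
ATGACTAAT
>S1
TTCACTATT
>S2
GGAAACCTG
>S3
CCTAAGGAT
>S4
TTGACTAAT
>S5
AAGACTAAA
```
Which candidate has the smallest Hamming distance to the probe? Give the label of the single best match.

S4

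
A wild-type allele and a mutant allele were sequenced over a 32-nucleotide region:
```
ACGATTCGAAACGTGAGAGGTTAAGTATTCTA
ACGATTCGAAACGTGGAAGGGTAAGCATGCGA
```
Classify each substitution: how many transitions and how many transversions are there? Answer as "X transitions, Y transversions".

Mismatches (1-based):
base 16: A→G (purine→purine, transition)
base 17: G→A (purine→purine, transition)
base 21: T→G (pyrimidine→purine, transversion)
base 26: T→C (pyrimidine→pyrimidine, transition)
base 29: T→G (pyrimidine→purine, transversion)
base 31: T→G (pyrimidine→purine, transversion)

3 transitions, 3 transversions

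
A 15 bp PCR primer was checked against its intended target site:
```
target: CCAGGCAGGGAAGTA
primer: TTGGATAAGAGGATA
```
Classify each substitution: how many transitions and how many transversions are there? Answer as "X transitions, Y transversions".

Mismatches (1-based):
base 1: C→T (pyrimidine→pyrimidine, transition)
base 2: C→T (pyrimidine→pyrimidine, transition)
base 3: A→G (purine→purine, transition)
base 5: G→A (purine→purine, transition)
base 6: C→T (pyrimidine→pyrimidine, transition)
base 8: G→A (purine→purine, transition)
base 10: G→A (purine→purine, transition)
base 11: A→G (purine→purine, transition)
base 12: A→G (purine→purine, transition)
base 13: G→A (purine→purine, transition)

10 transitions, 0 transversions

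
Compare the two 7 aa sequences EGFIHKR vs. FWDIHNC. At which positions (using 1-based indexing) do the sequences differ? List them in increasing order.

Scanning 1-based: 1: E/F; 2: G/W; 3: F/D; 6: K/N; 7: R/C.

1, 2, 3, 6, 7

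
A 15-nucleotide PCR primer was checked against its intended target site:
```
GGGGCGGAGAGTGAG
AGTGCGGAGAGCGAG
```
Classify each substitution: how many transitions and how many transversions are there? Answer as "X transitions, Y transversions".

2 transitions, 1 transversion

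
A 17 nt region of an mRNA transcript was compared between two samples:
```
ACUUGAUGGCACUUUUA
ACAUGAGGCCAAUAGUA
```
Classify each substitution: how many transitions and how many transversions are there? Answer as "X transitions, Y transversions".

0 transitions, 6 transversions

Transitions (purine↔purine or pyrimidine↔pyrimidine): none.
Transversions (purine↔pyrimidine): 3 U→A, 7 U→G, 9 G→C, 12 C→A, 14 U→A, 15 U→G.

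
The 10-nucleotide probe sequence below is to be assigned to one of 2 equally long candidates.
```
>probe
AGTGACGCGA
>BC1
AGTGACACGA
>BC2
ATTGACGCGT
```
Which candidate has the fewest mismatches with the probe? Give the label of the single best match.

BC1

Hamming distances to probe — BC1: 1; BC2: 2.
Smallest is BC1 with 1 mismatch.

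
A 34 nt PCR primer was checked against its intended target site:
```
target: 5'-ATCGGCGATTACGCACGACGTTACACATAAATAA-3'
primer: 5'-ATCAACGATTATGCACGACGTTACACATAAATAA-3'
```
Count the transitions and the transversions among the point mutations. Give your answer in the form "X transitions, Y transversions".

Transitions (purine↔purine or pyrimidine↔pyrimidine): 4 G→A, 5 G→A, 12 C→T.
Transversions (purine↔pyrimidine): none.

3 transitions, 0 transversions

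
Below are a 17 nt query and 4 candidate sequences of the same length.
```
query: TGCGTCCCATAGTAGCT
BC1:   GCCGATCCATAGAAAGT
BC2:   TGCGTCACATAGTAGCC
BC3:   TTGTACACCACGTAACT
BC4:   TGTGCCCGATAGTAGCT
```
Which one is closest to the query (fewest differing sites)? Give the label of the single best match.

BC1 differs at 7 sites; BC2 differs at 2 sites; BC3 differs at 9 sites; BC4 differs at 3 sites. The closest is BC2.

BC2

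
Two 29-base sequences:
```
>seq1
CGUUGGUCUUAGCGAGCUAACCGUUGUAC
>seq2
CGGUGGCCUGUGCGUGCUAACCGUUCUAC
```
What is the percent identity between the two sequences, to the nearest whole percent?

Mismatches at positions 3, 7, 10, 11, 15, 26 (1-based): 6 of 29.
Identical positions: 23/29 = 79.31% → 79%.

79%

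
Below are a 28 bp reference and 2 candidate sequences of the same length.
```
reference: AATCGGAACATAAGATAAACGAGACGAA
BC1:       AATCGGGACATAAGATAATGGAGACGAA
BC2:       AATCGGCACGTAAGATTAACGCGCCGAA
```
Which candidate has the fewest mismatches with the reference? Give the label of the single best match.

BC1 differs at 3 positions; BC2 differs at 5 positions. The closest is BC1.

BC1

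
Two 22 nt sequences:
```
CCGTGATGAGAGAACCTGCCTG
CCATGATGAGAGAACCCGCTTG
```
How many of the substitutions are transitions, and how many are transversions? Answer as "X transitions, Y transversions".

Mismatches (1-based):
site 3: G→A (purine→purine, transition)
site 17: T→C (pyrimidine→pyrimidine, transition)
site 20: C→T (pyrimidine→pyrimidine, transition)

3 transitions, 0 transversions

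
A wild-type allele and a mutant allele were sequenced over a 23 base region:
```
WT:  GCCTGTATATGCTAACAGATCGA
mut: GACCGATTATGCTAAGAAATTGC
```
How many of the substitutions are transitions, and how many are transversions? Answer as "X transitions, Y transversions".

Mismatches (1-based):
base 2: C→A (pyrimidine→purine, transversion)
base 4: T→C (pyrimidine→pyrimidine, transition)
base 6: T→A (pyrimidine→purine, transversion)
base 7: A→T (purine→pyrimidine, transversion)
base 16: C→G (pyrimidine→purine, transversion)
base 18: G→A (purine→purine, transition)
base 21: C→T (pyrimidine→pyrimidine, transition)
base 23: A→C (purine→pyrimidine, transversion)

3 transitions, 5 transversions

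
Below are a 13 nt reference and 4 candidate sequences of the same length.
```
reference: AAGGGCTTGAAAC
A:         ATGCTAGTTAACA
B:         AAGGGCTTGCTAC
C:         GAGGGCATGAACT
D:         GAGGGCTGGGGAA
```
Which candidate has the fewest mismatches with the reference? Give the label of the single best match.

A differs at 8 bases; B differs at 2 bases; C differs at 4 bases; D differs at 5 bases. The closest is B.

B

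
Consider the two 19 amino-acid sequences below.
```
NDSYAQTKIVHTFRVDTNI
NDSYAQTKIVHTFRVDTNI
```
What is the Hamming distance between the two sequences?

0

The two sequences are identical at every position.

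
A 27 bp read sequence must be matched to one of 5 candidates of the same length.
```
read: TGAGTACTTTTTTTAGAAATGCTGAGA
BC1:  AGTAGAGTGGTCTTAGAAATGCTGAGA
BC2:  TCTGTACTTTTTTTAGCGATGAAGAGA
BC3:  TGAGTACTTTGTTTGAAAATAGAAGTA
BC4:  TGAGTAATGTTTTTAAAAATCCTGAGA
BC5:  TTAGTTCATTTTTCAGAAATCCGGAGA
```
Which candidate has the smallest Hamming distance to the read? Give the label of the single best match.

Hamming distances to read — BC1: 8; BC2: 6; BC3: 9; BC4: 4; BC5: 6.
Smallest is BC4 with 4 mismatches.

BC4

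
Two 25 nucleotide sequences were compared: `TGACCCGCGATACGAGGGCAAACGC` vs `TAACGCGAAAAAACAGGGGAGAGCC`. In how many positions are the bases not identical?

Comparing position by position, 11 positions differ: 2 (G/A), 5 (C/G), 8 (C/A), 9 (G/A), 11 (T/A), 13 (C/A), 14 (G/C), 19 (C/G), 21 (A/G), 23 (C/G), 24 (G/C).

11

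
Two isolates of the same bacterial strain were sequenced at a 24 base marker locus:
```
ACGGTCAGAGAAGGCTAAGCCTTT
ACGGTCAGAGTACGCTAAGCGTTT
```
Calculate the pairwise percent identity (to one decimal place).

Mismatches at positions 11, 13, 21 (1-based): 3 of 24.
Identical positions: 21/24 = 87.5% → 87.5%.

87.5%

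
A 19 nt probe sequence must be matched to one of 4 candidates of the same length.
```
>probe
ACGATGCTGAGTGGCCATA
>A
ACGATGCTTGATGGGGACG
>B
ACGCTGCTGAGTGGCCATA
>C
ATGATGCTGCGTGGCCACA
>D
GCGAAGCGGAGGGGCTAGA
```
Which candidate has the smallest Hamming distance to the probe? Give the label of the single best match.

B

A differs at 7 positions; B differs at 1 position; C differs at 3 positions; D differs at 6 positions. The closest is B.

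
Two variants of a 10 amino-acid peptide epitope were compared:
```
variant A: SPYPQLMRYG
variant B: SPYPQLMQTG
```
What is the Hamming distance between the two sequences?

Mismatches (1-based): position 8: R→Q; position 9: Y→T.

2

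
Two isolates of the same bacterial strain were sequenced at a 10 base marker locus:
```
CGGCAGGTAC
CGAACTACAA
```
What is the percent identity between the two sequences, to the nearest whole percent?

Mismatches at positions 3, 4, 5, 6, 7, 8, 10 (1-based): 7 of 10.
Identical positions: 3/10 = 30% → 30%.

30%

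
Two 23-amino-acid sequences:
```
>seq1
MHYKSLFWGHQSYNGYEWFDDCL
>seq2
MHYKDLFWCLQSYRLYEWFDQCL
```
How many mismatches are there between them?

Mismatches (1-based): residue 5: S→D; residue 9: G→C; residue 10: H→L; residue 14: N→R; residue 15: G→L; residue 21: D→Q.

6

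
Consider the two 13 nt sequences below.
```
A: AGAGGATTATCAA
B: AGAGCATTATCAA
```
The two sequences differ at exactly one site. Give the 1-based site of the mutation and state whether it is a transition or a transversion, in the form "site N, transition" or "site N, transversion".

site 5, transversion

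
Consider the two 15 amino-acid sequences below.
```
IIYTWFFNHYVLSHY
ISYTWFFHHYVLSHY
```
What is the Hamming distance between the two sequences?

2

The sequences differ at positions 2, 8 (1-based) — 2 in total.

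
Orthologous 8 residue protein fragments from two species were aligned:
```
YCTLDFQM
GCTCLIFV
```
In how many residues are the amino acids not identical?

6

Mismatches (1-based): residue 1: Y→G; residue 4: L→C; residue 5: D→L; residue 6: F→I; residue 7: Q→F; residue 8: M→V.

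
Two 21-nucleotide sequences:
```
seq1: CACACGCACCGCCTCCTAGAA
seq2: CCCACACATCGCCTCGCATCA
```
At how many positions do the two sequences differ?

7

The sequences differ at positions 2, 6, 9, 16, 17, 19, 20 (1-based) — 7 in total.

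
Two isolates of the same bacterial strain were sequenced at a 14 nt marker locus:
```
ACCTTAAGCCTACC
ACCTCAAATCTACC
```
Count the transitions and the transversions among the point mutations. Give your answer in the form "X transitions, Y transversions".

3 transitions, 0 transversions

Transitions (purine↔purine or pyrimidine↔pyrimidine): 5 T→C, 8 G→A, 9 C→T.
Transversions (purine↔pyrimidine): none.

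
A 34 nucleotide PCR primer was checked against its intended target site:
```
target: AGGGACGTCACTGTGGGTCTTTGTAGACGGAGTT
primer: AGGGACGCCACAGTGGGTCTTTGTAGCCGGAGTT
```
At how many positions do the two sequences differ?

3

Comparing position by position, 3 positions differ: 8 (T/C), 12 (T/A), 27 (A/C).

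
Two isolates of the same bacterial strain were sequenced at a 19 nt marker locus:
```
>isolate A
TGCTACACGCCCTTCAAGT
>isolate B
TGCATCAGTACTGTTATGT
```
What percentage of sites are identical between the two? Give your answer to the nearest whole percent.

9 positions differ (4, 5, 8, 9, 10, 12, 13, 15, 17), so 10 of 19 match: 10/19 = 52.63%.

53%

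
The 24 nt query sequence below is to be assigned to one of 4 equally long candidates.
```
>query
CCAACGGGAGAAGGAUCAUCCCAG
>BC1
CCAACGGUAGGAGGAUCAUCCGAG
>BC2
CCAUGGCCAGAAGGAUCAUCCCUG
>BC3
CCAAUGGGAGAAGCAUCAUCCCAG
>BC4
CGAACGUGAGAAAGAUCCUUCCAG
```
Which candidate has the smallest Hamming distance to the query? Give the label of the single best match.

BC1 differs at 3 sites; BC2 differs at 5 sites; BC3 differs at 2 sites; BC4 differs at 5 sites. The closest is BC3.

BC3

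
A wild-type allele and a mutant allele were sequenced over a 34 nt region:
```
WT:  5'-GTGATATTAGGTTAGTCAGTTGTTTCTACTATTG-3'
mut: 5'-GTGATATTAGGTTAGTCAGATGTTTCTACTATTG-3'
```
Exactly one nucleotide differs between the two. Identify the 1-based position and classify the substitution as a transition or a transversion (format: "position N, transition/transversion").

position 20, transversion

Position 20 changes T→A. T is a pyrimidine and A is a purine, so this is a transversion.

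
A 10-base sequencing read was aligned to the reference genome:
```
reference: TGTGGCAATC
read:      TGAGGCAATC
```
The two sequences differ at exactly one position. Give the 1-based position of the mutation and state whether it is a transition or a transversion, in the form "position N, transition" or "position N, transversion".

The sequences differ only at position 3: T→A (pyrimidine→purine), a transversion.

position 3, transversion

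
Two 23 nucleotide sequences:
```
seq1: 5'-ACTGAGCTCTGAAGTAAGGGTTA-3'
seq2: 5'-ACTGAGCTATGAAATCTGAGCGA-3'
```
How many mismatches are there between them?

7

Mismatches (1-based): position 9: C→A; position 14: G→A; position 16: A→C; position 17: A→T; position 19: G→A; position 21: T→C; position 22: T→G.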